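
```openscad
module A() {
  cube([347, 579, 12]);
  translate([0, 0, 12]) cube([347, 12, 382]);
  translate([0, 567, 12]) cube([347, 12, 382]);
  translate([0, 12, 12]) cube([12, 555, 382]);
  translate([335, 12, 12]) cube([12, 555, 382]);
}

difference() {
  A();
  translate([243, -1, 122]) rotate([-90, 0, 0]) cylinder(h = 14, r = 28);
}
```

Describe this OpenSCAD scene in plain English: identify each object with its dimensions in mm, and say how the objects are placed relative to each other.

A is an open storage box with external size 347×579×394 mm and wall thickness 12 mm (the base is also 12 mm thick). The base covers the whole footprint; the four walls stand on the base, with the y-facing walls full-width and the x-facing walls fitting between their inner faces.

The open box has a circular hole of radius 28 mm through its front wall, centred at (x = 243, z = 122).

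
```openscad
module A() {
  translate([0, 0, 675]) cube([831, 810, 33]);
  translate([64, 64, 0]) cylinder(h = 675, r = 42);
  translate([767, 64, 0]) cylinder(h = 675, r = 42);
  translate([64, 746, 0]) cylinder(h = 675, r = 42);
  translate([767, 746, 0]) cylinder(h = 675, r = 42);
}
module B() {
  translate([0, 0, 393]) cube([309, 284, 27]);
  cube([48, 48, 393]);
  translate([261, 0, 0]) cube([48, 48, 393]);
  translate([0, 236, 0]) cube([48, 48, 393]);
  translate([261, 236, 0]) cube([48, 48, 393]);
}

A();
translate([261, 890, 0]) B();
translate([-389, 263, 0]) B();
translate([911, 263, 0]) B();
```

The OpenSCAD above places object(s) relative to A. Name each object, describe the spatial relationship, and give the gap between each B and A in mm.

A is a table. B is a stool. Three stools sit around the table at the +y, −x, +x sides. The gap between each stool and the table is 80 mm.

Each stool's nearest face is 80 mm from the table's bounding box.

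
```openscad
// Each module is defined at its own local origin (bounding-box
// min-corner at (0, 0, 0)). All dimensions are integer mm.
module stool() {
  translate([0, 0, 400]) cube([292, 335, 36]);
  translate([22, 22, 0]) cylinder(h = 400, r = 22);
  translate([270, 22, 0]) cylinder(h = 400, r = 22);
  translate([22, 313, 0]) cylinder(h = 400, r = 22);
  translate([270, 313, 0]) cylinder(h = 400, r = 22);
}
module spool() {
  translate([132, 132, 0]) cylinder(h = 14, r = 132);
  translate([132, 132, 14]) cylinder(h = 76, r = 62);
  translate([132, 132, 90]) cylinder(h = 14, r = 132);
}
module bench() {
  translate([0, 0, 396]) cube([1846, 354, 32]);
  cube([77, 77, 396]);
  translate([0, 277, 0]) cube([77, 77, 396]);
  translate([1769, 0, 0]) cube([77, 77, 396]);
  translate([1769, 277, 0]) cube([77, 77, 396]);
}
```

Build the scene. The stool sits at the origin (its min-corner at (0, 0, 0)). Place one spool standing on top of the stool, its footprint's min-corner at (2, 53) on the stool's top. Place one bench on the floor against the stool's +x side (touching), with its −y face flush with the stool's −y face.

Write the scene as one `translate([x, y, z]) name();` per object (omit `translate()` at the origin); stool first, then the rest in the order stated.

stool();
translate([2, 53, 436]) spool();
translate([292, 0, 0]) bench();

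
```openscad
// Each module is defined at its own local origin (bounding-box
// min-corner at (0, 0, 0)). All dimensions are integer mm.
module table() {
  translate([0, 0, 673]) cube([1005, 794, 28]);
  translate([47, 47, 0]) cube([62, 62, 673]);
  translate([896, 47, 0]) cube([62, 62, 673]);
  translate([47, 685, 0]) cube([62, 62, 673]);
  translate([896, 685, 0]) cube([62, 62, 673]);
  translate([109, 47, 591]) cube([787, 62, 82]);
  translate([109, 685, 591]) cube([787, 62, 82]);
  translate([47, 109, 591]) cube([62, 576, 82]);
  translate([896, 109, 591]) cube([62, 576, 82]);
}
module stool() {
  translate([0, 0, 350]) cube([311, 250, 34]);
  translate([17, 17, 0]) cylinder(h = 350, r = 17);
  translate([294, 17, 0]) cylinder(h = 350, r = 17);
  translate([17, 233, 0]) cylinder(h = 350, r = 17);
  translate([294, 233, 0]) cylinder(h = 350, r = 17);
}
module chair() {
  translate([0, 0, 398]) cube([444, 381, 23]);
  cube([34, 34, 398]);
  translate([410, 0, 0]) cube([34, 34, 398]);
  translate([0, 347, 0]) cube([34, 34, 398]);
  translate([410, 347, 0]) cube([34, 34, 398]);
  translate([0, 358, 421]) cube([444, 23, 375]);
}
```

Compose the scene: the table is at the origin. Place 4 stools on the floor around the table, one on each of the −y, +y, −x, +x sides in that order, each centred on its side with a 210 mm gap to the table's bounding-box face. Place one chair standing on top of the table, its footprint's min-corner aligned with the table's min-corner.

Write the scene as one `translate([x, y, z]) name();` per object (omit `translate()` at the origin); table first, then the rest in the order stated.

table();
translate([347, -460, 0]) stool();
translate([347, 1004, 0]) stool();
translate([-521, 272, 0]) stool();
translate([1215, 272, 0]) stool();
translate([0, 0, 701]) chair();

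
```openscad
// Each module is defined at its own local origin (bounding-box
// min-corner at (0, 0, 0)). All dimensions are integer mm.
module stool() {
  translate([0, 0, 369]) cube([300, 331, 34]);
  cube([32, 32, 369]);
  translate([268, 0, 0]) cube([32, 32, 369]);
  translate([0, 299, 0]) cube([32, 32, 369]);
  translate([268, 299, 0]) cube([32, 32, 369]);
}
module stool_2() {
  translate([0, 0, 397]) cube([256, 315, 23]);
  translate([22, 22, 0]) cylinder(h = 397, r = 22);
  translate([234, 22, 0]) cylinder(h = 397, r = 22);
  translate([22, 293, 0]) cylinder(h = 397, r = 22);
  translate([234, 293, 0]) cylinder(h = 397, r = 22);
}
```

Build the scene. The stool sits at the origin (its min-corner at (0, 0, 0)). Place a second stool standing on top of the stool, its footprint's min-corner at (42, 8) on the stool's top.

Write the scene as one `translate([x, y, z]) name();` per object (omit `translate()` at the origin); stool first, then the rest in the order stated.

stool();
translate([42, 8, 403]) stool_2();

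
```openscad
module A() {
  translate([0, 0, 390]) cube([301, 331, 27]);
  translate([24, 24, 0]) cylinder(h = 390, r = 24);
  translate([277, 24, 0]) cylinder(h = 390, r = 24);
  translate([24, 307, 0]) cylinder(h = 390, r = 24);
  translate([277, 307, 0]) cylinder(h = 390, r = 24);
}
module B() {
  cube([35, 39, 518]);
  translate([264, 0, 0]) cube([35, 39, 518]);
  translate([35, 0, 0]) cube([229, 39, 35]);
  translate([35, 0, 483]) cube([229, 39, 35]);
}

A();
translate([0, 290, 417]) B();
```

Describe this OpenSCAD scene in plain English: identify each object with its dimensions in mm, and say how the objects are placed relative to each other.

A is a four-legged stool. The seat is 301×331 mm, 27 mm thick, top at z = 417 mm. It stands on four round legs, each 48 mm in diameter, from z = 0 to the seat underside, each leg's axis is inset half a diameter from the nearest pair of seat edges (so the leg's bounding box is flush with the corner).

B is a picture frame with a 229×448 mm rectangular opening (x by z) and a uniform 35 mm border on every side. Frame depth is 39 mm along y. It is built from two vertical stiles running the full outside height and two horizontal rails spanning the gap between the stiles.

The picture frame is on top of the stool.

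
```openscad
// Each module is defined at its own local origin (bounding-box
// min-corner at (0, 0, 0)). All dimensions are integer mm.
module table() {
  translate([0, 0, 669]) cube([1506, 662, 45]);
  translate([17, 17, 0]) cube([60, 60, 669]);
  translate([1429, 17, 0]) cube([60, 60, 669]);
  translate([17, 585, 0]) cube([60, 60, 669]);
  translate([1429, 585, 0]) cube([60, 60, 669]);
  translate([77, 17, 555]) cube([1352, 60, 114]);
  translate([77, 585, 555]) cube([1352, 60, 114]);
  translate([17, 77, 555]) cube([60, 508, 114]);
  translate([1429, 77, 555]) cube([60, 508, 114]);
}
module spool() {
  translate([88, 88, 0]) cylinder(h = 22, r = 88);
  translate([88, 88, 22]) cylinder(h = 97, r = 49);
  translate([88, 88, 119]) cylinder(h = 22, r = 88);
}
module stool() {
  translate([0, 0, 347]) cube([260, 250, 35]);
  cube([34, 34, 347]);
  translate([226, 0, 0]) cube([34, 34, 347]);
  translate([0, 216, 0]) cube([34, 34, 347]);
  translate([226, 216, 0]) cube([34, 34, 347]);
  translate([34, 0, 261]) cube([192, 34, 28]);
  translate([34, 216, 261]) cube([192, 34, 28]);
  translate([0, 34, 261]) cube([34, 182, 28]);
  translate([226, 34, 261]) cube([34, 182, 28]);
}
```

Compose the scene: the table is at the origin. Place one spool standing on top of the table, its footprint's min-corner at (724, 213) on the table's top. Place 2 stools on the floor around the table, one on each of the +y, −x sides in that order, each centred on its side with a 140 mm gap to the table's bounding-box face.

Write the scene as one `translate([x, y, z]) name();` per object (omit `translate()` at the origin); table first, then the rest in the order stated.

table();
translate([724, 213, 714]) spool();
translate([623, 802, 0]) stool();
translate([-400, 206, 0]) stool();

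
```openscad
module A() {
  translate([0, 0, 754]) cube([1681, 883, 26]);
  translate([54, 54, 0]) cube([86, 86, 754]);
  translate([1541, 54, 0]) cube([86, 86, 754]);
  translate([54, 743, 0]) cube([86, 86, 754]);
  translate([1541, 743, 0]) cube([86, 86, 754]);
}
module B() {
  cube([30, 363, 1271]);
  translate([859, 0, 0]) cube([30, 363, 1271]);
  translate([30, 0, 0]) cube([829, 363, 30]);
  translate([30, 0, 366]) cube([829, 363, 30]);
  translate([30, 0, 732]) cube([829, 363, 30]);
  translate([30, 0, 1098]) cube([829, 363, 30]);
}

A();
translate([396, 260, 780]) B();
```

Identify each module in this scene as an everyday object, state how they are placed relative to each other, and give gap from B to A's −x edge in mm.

The bookshelf's min-x is at 396; the table's min-x is 0; gap = 396 mm.

A is a table. B is a bookshelf. The bookshelf is on top of the table, centred. The gap from the bookshelf to the table's −x edge is 396 mm.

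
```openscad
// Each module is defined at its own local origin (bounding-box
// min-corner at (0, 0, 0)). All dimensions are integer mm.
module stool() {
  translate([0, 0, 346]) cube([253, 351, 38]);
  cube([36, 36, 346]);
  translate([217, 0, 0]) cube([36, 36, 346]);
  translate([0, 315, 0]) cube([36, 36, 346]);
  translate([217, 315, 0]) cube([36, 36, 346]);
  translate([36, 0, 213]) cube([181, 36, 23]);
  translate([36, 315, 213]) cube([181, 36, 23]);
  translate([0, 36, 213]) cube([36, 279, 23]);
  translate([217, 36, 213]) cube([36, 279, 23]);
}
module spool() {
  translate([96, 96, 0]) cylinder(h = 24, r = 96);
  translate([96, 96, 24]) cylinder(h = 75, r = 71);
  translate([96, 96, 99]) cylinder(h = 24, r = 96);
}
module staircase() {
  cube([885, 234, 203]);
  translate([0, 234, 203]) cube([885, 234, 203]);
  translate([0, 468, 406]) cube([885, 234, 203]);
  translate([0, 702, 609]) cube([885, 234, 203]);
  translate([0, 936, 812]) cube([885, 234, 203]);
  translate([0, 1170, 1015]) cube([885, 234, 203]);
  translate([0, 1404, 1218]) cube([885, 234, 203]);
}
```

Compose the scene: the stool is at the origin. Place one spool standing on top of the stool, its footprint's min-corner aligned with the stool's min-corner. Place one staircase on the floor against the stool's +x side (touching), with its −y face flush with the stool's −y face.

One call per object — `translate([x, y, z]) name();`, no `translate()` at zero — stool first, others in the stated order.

stool();
translate([0, 0, 384]) spool();
translate([253, 0, 0]) staircase();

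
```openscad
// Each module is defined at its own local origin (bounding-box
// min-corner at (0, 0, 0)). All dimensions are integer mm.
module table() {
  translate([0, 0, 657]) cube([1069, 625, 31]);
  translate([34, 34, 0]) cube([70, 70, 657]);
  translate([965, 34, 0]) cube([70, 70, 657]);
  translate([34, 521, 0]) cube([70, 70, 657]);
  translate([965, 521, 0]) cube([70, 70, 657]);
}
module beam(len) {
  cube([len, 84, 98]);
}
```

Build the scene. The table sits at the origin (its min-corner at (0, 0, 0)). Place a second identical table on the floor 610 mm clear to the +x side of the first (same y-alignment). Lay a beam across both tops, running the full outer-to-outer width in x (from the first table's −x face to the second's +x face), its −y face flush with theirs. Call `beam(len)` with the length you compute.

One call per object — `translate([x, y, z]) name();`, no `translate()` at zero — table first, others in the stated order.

table();
translate([1679, 0, 0]) table();
translate([0, 0, 688]) beam(2748);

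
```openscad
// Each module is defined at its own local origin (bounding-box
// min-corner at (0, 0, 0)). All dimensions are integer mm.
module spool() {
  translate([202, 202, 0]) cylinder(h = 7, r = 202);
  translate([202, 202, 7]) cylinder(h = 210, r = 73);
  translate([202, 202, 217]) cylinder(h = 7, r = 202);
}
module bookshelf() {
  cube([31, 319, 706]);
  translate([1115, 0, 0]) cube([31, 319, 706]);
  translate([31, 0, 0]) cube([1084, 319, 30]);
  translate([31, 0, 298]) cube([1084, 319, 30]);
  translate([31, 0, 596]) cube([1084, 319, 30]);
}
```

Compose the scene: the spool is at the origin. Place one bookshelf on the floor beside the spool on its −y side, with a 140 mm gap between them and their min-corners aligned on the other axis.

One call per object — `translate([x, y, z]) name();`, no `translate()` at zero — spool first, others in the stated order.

spool();
translate([0, -459, 0]) bookshelf();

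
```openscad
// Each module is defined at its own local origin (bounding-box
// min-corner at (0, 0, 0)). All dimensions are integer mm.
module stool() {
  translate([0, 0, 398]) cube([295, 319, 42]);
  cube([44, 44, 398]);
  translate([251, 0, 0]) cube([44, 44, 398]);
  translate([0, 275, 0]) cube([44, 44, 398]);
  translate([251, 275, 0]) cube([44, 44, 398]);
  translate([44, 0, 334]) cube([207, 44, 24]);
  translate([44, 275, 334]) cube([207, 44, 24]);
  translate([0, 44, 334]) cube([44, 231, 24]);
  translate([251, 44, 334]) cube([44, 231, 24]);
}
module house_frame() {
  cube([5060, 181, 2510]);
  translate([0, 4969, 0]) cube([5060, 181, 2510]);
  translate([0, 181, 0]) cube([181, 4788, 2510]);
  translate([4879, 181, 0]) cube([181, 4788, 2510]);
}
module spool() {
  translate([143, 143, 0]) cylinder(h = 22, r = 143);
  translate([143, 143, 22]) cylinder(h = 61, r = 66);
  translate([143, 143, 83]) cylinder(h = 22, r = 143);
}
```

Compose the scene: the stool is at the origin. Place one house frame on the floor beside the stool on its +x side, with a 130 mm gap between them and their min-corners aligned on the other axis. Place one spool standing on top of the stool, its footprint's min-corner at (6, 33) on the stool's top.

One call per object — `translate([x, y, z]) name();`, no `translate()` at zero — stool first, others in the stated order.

stool();
translate([425, 0, 0]) house_frame();
translate([6, 33, 440]) spool();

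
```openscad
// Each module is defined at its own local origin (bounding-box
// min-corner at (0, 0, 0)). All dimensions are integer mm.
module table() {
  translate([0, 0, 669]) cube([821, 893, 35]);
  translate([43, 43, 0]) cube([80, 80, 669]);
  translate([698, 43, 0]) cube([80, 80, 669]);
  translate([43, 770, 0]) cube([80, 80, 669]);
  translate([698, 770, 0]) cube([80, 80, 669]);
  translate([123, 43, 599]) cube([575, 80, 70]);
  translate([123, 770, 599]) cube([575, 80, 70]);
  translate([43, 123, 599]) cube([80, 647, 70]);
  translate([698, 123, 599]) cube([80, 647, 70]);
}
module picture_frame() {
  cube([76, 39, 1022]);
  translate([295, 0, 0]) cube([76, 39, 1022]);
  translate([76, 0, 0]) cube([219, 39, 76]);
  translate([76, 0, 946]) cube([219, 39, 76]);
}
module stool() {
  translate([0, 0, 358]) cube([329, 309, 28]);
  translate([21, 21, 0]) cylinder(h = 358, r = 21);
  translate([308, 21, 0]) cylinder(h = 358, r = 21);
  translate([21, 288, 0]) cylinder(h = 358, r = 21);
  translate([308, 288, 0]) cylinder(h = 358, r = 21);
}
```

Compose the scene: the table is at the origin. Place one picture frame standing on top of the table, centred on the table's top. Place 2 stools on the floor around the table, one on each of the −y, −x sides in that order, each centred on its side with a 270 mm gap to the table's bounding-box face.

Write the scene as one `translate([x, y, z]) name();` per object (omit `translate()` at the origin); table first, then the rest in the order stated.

table();
translate([225, 427, 704]) picture_frame();
translate([246, -579, 0]) stool();
translate([-599, 292, 0]) stool();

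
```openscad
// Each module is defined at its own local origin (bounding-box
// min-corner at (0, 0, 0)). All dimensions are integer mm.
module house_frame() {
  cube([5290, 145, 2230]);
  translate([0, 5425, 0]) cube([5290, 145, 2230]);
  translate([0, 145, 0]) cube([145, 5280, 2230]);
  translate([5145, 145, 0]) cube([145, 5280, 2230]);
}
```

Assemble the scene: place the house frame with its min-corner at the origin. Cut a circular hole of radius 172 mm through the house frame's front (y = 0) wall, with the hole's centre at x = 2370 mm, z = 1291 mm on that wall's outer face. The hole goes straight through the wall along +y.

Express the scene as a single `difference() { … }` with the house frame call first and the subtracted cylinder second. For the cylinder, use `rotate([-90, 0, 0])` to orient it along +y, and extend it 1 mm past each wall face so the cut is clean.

difference() {
  house_frame();
  translate([2370, -1, 1291]) rotate([-90, 0, 0]) cylinder(h = 147, r = 172);
}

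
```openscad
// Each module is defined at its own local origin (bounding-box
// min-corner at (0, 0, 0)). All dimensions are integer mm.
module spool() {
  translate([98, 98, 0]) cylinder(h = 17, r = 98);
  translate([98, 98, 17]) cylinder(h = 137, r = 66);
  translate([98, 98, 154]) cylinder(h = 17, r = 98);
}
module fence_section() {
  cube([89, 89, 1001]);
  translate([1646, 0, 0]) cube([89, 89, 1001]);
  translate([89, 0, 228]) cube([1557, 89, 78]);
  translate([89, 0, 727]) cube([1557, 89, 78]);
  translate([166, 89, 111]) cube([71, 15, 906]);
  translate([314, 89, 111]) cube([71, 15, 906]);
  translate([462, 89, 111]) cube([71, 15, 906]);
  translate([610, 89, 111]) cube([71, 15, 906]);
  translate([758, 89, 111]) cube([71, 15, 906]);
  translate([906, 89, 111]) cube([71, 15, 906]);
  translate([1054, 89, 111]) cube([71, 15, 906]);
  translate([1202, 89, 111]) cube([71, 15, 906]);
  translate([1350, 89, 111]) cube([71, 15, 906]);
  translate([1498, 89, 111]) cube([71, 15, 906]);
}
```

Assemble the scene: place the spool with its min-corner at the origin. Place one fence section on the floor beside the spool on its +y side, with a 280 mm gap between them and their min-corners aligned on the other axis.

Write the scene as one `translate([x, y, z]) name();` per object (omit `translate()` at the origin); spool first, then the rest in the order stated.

spool();
translate([0, 476, 0]) fence_section();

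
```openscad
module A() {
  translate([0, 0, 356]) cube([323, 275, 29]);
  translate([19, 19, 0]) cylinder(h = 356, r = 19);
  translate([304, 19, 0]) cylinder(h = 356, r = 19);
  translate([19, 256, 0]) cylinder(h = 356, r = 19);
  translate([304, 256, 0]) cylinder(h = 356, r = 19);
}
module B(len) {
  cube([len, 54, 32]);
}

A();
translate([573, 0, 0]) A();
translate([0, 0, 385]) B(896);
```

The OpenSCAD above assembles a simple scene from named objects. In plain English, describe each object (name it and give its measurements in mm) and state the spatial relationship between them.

A is a simple wooden stool: a rectangular seat 323 mm (x) by 275 mm (y), 29 mm thick, top face at z = 385 mm, on four round legs, each 38 mm in diameter. The legs rest on z = 0, each leg's axis is inset half a diameter from the nearest pair of seat edges (so the leg's bounding box is flush with the corner).

B is a rectangular beam 896 mm long (x), 54 mm deep (y), 32 mm thick (z).

The beam spans the tops of two stools placed 250 mm apart, resting at z = 385 mm.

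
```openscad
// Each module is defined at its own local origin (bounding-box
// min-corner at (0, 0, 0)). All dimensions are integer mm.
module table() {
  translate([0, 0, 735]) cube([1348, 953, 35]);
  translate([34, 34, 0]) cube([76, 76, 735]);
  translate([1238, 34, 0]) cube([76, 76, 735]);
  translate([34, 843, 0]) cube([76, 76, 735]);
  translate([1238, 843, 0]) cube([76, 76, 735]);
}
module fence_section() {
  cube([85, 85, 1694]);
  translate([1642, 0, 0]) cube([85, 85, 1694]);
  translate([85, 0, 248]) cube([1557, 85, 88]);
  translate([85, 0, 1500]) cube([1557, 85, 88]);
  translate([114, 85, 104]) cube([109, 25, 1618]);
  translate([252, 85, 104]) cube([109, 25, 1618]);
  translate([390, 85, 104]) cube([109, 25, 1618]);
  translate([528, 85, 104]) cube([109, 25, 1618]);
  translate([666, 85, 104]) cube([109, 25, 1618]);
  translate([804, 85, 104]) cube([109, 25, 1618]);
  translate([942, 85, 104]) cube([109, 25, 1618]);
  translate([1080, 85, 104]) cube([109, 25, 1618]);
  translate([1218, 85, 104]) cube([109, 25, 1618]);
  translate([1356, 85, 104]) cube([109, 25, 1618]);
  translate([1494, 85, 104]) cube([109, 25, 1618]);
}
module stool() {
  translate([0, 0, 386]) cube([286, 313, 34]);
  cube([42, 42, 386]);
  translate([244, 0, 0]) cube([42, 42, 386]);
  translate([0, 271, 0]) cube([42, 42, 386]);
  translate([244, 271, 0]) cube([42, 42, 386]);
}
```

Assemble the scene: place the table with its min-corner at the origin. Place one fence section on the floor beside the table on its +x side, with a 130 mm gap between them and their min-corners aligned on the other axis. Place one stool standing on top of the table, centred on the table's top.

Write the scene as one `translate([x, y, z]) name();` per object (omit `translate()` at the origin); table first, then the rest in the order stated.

table();
translate([1478, 0, 0]) fence_section();
translate([531, 320, 770]) stool();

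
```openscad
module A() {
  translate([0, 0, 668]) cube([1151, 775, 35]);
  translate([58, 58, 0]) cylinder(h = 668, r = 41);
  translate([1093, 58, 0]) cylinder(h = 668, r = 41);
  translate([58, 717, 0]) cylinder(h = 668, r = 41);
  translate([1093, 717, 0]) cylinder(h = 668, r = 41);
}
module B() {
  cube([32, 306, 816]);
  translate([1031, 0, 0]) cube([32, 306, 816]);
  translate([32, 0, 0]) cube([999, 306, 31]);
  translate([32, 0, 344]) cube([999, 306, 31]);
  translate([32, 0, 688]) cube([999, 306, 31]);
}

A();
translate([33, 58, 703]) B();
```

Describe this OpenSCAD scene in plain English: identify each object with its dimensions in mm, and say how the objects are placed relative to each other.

A is a rectangular dining table. The top is 1151×775×35 mm with its upper surface at z = 703 mm. It stands on four round legs of 82 mm diameter, each leg's bounding box inset 17 mm from the nearest pair of top edges, running from the floor to the underside of the top.

B is a bookshelf 1063 mm wide overall, 306 mm deep and 816 mm tall. The two sides are 32 mm thick vertical panels. 3 horizontal shelves of 31 mm thickness span between the inner faces of the sides; the lowest shelf sits on the floor and shelves are stacked with a clear vertical gap of 313 mm between each pair.

The bookshelf is on top of the table.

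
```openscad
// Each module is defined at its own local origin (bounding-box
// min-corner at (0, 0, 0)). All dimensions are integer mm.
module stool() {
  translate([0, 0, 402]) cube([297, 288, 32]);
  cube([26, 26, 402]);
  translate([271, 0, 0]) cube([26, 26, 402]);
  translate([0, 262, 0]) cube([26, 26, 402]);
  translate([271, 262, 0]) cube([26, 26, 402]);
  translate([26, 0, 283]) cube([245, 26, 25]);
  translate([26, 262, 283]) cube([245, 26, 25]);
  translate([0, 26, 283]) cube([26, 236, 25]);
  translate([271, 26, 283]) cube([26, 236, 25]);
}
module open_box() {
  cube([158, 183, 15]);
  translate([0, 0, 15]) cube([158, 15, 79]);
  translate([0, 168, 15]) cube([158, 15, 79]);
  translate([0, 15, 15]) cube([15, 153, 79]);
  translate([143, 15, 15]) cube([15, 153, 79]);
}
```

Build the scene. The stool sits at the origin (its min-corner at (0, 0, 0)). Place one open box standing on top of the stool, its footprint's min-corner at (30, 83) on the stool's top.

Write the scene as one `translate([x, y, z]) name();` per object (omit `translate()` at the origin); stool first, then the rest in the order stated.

stool();
translate([30, 83, 434]) open_box();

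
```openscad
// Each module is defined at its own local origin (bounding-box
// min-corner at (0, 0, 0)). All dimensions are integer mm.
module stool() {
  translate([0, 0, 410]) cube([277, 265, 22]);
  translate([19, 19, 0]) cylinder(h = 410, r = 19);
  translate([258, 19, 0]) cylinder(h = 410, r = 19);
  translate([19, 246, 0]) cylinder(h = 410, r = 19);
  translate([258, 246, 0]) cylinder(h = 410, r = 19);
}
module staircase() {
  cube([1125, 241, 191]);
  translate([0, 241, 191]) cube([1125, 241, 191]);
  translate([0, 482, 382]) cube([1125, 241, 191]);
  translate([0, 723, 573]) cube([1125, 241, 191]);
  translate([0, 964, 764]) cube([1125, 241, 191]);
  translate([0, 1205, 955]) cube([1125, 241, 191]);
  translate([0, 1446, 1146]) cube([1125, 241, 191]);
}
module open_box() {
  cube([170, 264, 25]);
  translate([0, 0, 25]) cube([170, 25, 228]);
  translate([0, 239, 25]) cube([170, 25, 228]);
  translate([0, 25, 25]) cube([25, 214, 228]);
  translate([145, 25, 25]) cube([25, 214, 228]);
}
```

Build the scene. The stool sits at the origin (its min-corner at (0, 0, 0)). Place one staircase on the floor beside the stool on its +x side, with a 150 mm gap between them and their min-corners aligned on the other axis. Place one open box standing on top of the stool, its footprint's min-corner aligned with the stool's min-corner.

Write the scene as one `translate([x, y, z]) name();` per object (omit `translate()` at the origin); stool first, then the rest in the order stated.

stool();
translate([427, 0, 0]) staircase();
translate([0, 0, 432]) open_box();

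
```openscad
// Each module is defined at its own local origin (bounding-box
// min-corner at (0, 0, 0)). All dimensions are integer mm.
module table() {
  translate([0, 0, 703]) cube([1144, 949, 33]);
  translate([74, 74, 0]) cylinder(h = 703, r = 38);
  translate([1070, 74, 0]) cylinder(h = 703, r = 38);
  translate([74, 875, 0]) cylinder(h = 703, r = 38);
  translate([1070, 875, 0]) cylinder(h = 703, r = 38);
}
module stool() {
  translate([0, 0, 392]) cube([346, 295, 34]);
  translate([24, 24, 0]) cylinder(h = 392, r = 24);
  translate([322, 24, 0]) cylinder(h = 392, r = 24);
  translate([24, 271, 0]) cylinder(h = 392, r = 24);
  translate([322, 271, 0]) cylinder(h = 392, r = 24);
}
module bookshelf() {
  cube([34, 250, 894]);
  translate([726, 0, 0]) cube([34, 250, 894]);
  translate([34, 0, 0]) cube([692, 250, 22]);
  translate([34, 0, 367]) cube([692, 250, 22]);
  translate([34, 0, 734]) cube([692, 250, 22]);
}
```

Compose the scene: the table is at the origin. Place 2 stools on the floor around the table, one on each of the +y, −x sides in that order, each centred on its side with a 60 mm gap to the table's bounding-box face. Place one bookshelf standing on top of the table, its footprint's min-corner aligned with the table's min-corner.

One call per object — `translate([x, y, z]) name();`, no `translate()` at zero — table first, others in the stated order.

table();
translate([399, 1009, 0]) stool();
translate([-406, 327, 0]) stool();
translate([0, 0, 736]) bookshelf();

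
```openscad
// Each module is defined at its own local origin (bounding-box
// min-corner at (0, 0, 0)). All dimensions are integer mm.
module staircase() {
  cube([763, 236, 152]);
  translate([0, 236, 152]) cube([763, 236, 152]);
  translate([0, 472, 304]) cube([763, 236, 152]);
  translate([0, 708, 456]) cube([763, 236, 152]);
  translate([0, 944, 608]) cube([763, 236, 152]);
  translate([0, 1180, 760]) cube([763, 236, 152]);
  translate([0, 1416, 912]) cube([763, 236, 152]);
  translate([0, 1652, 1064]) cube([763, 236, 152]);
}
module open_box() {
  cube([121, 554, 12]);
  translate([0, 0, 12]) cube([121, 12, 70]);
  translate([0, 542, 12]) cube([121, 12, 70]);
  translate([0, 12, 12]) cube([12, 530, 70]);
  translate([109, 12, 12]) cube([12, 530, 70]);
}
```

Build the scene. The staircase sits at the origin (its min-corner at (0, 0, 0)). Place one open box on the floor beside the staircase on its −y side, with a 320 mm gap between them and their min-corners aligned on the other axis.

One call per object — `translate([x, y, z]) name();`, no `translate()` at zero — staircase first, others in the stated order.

staircase();
translate([0, -874, 0]) open_box();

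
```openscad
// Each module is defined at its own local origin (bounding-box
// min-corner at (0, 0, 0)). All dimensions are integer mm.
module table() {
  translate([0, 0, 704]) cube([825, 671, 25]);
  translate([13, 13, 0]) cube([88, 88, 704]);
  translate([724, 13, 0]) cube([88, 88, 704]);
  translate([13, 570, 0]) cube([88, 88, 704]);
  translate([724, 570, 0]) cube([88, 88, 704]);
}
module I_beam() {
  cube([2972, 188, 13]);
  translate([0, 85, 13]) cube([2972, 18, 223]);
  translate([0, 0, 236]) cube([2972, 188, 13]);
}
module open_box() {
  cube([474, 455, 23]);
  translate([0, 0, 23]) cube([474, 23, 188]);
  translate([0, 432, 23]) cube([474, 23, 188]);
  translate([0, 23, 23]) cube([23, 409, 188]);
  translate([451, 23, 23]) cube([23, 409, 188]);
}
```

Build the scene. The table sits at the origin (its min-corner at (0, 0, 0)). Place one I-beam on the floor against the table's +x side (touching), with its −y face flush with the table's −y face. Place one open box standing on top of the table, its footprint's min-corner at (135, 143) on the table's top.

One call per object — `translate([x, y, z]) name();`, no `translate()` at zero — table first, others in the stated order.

table();
translate([825, 0, 0]) I_beam();
translate([135, 143, 729]) open_box();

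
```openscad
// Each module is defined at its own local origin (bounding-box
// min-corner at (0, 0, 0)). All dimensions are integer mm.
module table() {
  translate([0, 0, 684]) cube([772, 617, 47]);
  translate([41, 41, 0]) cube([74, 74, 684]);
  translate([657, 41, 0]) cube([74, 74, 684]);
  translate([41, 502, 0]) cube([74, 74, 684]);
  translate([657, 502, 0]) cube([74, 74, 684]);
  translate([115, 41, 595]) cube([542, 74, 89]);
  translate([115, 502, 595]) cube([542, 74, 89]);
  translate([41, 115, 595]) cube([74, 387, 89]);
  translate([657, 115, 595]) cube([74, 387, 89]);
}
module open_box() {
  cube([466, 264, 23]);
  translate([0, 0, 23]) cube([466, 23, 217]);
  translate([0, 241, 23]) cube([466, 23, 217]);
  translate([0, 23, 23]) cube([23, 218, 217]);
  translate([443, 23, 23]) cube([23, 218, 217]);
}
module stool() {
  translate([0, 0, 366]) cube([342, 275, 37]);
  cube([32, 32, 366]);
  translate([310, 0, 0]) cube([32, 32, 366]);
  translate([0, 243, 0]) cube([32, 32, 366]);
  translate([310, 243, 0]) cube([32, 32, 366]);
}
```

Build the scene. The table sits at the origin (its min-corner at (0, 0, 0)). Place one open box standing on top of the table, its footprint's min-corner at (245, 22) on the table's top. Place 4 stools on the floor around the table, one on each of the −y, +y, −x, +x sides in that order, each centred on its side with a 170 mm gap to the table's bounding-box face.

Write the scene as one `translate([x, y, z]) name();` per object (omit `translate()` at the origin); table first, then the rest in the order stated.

table();
translate([245, 22, 731]) open_box();
translate([215, -445, 0]) stool();
translate([215, 787, 0]) stool();
translate([-512, 171, 0]) stool();
translate([942, 171, 0]) stool();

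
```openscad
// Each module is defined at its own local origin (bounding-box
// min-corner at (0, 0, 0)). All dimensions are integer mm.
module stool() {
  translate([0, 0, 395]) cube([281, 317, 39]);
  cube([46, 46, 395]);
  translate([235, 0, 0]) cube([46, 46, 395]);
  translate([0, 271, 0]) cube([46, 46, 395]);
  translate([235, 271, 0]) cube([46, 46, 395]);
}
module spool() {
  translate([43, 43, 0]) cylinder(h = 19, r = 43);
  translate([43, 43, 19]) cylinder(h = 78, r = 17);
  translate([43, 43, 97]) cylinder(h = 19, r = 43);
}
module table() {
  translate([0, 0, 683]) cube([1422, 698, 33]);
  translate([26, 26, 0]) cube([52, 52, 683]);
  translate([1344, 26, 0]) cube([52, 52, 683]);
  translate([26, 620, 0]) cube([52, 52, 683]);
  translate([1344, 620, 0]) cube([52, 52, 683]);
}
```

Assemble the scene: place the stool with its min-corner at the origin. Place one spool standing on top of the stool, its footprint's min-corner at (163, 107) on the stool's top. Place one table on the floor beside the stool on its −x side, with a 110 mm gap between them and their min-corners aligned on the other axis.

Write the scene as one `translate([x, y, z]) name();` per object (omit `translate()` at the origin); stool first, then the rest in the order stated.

stool();
translate([163, 107, 434]) spool();
translate([-1532, 0, 0]) table();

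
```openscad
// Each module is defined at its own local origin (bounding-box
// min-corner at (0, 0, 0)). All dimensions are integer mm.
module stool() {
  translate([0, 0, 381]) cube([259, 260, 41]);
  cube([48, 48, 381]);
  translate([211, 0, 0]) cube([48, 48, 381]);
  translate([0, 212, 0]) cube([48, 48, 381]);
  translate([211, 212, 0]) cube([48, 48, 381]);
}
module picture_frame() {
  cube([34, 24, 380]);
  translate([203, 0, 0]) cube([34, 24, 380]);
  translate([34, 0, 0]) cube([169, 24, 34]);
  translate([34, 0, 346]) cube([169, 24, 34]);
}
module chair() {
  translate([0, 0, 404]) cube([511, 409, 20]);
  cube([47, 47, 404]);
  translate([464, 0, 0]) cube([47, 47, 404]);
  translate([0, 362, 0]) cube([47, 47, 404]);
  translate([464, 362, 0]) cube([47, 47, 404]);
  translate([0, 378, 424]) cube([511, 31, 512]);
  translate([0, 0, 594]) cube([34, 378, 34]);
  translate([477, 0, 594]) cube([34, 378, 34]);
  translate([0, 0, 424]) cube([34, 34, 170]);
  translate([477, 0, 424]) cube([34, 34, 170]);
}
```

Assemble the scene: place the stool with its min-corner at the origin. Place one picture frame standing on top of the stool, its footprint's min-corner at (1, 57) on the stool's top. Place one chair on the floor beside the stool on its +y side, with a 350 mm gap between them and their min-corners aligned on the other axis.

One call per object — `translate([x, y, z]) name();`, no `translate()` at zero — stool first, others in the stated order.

stool();
translate([1, 57, 422]) picture_frame();
translate([0, 610, 0]) chair();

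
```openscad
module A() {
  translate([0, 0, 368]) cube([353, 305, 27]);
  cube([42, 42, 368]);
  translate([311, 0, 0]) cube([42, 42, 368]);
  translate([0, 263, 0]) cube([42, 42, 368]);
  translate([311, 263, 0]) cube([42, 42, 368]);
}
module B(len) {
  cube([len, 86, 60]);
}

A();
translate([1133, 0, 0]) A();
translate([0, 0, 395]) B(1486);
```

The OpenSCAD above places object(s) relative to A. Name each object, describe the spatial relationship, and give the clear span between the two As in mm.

Second stool starts at x = 1133; first ends at x = 353; clear span = 1133 − 353 = 780 mm.

A is a stool. B is a beam. A beam spans the tops of two stools. The clear span between the two stools is 780 mm.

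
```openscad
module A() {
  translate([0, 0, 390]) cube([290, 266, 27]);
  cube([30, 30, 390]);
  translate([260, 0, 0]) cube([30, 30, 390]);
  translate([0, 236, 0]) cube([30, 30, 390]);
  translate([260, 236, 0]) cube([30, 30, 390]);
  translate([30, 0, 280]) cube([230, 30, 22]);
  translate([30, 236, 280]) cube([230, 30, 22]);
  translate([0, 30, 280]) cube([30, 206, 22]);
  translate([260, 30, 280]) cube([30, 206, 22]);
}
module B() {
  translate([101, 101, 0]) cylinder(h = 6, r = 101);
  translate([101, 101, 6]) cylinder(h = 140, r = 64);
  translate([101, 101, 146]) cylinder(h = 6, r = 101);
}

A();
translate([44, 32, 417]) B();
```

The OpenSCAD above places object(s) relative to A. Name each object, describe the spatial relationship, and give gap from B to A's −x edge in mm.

A is a stool. B is a spool. The spool is on top of the stool, centred. The gap from the spool to the stool's −x edge is 44 mm.

The spool's min-x is at 44; the stool's min-x is 0; gap = 44 mm.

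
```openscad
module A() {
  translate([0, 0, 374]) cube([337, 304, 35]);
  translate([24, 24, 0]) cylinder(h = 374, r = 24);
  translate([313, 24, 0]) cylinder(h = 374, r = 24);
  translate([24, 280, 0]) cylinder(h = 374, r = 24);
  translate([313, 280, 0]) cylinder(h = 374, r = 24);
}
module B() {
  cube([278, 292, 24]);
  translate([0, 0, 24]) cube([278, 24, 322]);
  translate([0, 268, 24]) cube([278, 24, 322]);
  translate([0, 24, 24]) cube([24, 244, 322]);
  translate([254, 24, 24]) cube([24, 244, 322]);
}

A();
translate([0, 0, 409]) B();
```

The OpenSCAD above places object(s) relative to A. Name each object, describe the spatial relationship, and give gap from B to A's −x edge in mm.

The open box's min-x is at 0; the stool's min-x is 0; gap = 0 mm.

A is a stool. B is an open box. The open box is on top of the stool. The gap from the open box to the stool's −x edge is 0 mm.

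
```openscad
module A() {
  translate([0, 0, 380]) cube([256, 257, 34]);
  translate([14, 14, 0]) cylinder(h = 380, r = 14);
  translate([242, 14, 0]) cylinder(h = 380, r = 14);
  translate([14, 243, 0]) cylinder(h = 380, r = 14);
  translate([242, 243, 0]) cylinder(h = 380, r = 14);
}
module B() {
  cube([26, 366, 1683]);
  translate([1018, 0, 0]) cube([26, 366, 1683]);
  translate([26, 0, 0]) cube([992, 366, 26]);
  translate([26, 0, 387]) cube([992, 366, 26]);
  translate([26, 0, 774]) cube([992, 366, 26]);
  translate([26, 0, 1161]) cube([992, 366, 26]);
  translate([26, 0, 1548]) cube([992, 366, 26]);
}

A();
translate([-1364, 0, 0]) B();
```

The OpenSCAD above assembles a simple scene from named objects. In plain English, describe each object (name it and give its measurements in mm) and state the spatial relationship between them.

A is a four-legged stool. The seat is a 256×257×34 mm slab whose top surface is at z = 414 mm; four round legs, each 28 mm in diameter, run from the floor (z = 0) to the underside of the seat, each leg's axis is inset half a diameter from the nearest pair of seat edges (so the leg's bounding box is flush with the corner).

B is a bookshelf 1044 mm wide overall, 366 mm deep and 1683 mm tall. The two sides are 26 mm thick vertical panels. 5 horizontal shelves of 26 mm thickness span between the inner faces of the sides; the lowest shelf sits on the floor and shelves are stacked with a clear vertical gap of 361 mm between each pair.

The bookshelf is on the floor beside the stool on its −x side.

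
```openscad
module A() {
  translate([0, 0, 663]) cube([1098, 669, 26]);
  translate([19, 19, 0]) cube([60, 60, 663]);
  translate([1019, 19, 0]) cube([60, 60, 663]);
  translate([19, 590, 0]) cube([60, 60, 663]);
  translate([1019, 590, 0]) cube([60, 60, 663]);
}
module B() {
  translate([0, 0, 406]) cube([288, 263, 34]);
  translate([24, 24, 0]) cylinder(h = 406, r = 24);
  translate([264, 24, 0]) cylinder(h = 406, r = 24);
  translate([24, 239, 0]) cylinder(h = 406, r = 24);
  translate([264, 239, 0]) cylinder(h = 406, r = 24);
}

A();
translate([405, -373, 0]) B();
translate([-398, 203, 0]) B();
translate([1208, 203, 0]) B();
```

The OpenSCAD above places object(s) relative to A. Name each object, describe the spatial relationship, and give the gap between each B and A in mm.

Each stool's nearest face is 110 mm from the table's bounding box.

A is a table. B is a stool. Three stools sit around the table at the −y, −x, +x sides. The gap between each stool and the table is 110 mm.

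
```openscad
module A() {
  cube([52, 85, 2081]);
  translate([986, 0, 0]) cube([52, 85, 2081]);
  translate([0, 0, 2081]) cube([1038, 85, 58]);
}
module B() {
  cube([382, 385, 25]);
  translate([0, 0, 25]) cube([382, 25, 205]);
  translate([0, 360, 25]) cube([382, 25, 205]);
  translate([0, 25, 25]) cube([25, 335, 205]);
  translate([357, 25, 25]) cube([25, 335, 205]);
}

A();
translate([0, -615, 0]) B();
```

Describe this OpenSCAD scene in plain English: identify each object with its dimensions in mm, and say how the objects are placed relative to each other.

A is a door frame. The clear opening is 934 mm wide and 2081 mm high. Two 52 mm wide jambs, 85 mm deep, stand either side of the opening from the floor to the top of the opening. A 58 mm thick head sits across the top of both jambs, spanning the full outside width of the frame.

B is an open-topped rectangular box: outside dimensions 382×385×230 mm, with a uniform wall and base thickness of 25 mm. The base is a full 382×385 slab on the floor; four walls sit on top of the base. The front and back walls (the −y and +y sides) span the full width; the two side walls fit between them.

The open box is on the floor beside the door frame on its −y side.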